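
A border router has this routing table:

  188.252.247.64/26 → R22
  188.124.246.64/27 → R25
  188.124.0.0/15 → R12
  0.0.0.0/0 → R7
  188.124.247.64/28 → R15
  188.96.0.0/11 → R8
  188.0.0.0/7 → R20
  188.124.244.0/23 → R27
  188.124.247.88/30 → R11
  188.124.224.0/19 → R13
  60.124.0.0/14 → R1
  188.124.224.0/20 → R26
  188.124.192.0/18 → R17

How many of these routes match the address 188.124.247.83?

6

Prefixes containing 188.124.247.83:
  0.0.0.0/0 (default, matches everything)
  188.0.0.0/7 (188.0.0.0 - 189.255.255.255)
  188.96.0.0/11 (188.96.0.0 - 188.127.255.255)
  188.124.0.0/15 (188.124.0.0 - 188.125.255.255)
  188.124.192.0/18 (188.124.192.0 - 188.124.255.255)
  188.124.224.0/19 (188.124.224.0 - 188.124.255.255)
Total matching entries: 6.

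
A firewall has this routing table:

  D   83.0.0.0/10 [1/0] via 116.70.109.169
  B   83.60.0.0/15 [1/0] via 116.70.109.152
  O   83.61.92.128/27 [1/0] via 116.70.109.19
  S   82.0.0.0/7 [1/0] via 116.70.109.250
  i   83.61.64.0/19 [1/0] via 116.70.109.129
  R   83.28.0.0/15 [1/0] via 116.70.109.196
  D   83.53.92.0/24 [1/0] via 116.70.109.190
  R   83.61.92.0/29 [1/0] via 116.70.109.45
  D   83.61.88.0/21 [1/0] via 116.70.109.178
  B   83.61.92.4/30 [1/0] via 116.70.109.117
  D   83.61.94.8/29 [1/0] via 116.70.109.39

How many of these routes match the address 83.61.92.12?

5

Prefixes containing 83.61.92.12:
  82.0.0.0/7 (82.0.0.0 - 83.255.255.255)
  83.0.0.0/10 (83.0.0.0 - 83.63.255.255)
  83.60.0.0/15 (83.60.0.0 - 83.61.255.255)
  83.61.64.0/19 (83.61.64.0 - 83.61.95.255)
  83.61.88.0/21 (83.61.88.0 - 83.61.95.255)
Total matching entries: 5.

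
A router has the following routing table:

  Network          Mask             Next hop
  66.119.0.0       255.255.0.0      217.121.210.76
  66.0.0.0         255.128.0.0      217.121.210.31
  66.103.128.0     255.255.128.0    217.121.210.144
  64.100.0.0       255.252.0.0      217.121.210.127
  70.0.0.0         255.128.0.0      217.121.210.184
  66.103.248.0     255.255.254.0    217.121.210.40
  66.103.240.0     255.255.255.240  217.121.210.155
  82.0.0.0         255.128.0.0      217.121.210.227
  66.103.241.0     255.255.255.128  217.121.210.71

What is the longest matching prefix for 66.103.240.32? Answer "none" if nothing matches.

Entries matching 66.103.240.32:
  66.0.0.0/9 (66.0.0.0 - 66.127.255.255)
  66.103.128.0/17 (66.103.128.0 - 66.103.255.255)
Most specific is 66.103.128.0/17.

66.103.128.0/17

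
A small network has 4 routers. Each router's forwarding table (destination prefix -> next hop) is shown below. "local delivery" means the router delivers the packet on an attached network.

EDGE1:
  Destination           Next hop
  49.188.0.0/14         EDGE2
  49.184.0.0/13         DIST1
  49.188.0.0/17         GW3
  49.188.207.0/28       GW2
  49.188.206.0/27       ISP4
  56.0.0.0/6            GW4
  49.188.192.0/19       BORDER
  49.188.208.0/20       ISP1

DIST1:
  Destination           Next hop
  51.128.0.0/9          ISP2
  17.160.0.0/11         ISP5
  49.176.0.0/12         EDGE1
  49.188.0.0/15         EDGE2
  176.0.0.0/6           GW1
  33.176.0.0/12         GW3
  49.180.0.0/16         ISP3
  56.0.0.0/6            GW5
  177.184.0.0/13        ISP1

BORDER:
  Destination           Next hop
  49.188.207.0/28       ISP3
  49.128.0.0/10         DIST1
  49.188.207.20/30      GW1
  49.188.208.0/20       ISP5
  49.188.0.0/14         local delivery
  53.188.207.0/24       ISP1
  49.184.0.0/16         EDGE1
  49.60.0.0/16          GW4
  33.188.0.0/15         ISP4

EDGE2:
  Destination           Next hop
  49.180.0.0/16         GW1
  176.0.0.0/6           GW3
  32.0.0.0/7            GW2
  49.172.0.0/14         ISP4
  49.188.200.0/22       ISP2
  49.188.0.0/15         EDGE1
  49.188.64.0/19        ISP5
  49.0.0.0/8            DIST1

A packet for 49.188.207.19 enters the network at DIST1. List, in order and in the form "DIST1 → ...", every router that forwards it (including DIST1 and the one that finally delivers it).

At DIST1: longest match for 49.188.207.19 is 49.188.0.0/15 -> EDGE2
At EDGE2: longest match for 49.188.207.19 is 49.188.0.0/15 -> EDGE1
At EDGE1: longest match for 49.188.207.19 is 49.188.192.0/19 -> BORDER
At BORDER: longest match for 49.188.207.19 is 49.188.0.0/14 -> local delivery

DIST1 → EDGE2 → EDGE1 → BORDER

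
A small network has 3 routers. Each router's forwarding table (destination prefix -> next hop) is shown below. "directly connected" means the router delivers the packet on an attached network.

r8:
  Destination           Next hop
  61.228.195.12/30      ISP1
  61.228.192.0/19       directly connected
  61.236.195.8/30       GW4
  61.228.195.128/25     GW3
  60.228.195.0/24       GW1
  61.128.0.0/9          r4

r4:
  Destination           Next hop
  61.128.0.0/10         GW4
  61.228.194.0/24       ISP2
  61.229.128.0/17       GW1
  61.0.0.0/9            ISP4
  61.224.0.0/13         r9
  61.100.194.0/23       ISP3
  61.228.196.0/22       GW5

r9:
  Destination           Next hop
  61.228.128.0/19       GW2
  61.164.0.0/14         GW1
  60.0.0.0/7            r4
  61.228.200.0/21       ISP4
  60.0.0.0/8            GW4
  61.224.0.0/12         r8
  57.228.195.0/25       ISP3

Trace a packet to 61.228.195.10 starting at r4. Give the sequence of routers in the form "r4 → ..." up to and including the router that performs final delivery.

At r4: longest match for 61.228.195.10 is 61.224.0.0/13 -> r9
At r9: longest match for 61.228.195.10 is 61.224.0.0/12 -> r8
At r8: longest match for 61.228.195.10 is 61.228.192.0/19 -> directly connected

r4 → r9 → r8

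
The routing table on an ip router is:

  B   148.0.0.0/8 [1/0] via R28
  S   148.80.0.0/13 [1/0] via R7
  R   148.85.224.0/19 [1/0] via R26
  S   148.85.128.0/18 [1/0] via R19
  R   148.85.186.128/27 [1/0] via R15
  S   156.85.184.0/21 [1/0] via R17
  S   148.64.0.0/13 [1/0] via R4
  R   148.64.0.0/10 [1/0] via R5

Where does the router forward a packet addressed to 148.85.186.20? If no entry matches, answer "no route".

Routes whose prefix contains 148.85.186.20:
  148.0.0.0/8 (148.0.0.0 - 148.255.255.255) -> R28
  148.64.0.0/10 (148.64.0.0 - 148.127.255.255) -> R5
  148.80.0.0/13 (148.80.0.0 - 148.87.255.255) -> R7
  148.85.128.0/18 (148.85.128.0 - 148.85.191.255) -> R19
More-specific entries that do NOT match:
  148.85.186.128/27 (148.85.186.128 - 148.85.186.159) does not contain 148.85.186.20
  156.85.184.0/21 (156.85.184.0 - 156.85.191.255) does not contain 148.85.186.20
  148.85.224.0/19 (148.85.224.0 - 148.85.255.255) does not contain 148.85.186.20
Longest matching prefix is /18 -> next hop R19.

R19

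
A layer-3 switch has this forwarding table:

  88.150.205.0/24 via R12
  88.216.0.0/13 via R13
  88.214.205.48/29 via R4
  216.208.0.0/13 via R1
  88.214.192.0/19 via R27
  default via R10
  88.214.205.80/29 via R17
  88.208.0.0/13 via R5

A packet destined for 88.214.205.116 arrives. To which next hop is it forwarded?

Routes whose prefix contains 88.214.205.116:
  0.0.0.0/0 (default, matches everything) -> R10
  88.208.0.0/13 (88.208.0.0 - 88.215.255.255) -> R5
  88.214.192.0/19 (88.214.192.0 - 88.214.223.255) -> R27
More-specific entries that do NOT match:
  88.214.205.48/29 (88.214.205.48 - 88.214.205.55) does not contain 88.214.205.116
  88.214.205.80/29 (88.214.205.80 - 88.214.205.87) does not contain 88.214.205.116
  88.150.205.0/24 (88.150.205.0 - 88.150.205.255) does not contain 88.214.205.116
Longest matching prefix is /19 -> next hop R27.

R27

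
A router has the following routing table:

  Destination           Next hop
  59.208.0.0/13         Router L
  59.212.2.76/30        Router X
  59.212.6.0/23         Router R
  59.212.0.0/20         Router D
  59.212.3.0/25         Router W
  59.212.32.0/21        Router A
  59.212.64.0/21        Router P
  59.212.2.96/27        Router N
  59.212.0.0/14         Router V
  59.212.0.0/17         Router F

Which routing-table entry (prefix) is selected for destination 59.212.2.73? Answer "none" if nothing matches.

Entries matching 59.212.2.73:
  59.208.0.0/13 (59.208.0.0 - 59.215.255.255)
  59.212.0.0/14 (59.212.0.0 - 59.215.255.255)
  59.212.0.0/17 (59.212.0.0 - 59.212.127.255)
  59.212.0.0/20 (59.212.0.0 - 59.212.15.255)
Most specific is 59.212.0.0/20.

59.212.0.0/20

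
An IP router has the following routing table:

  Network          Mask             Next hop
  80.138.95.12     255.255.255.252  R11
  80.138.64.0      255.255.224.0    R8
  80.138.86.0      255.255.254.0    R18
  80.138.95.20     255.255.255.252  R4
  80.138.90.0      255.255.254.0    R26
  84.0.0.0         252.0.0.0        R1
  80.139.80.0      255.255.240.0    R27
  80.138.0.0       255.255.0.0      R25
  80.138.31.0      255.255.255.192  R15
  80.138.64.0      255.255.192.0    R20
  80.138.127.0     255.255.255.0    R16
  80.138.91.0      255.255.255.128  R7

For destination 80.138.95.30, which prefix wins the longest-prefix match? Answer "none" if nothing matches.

80.138.64.0/19

Entries matching 80.138.95.30:
  80.138.0.0/16 (80.138.0.0 - 80.138.255.255)
  80.138.64.0/18 (80.138.64.0 - 80.138.127.255)
  80.138.64.0/19 (80.138.64.0 - 80.138.95.255)
Most specific is 80.138.64.0/19.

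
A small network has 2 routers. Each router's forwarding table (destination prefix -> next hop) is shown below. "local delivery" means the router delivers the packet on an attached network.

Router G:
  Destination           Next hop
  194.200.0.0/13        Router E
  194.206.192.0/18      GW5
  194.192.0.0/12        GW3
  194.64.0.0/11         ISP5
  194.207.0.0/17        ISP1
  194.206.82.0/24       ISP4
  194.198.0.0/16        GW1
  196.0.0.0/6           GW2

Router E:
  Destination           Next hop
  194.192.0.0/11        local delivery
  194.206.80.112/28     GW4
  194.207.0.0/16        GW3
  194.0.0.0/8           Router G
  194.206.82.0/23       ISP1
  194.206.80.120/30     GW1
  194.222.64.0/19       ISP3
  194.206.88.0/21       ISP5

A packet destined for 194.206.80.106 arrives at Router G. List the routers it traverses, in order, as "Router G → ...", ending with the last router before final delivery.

At Router G: longest match for 194.206.80.106 is 194.200.0.0/13 -> Router E
At Router E: longest match for 194.206.80.106 is 194.192.0.0/11 -> local delivery

Router G → Router E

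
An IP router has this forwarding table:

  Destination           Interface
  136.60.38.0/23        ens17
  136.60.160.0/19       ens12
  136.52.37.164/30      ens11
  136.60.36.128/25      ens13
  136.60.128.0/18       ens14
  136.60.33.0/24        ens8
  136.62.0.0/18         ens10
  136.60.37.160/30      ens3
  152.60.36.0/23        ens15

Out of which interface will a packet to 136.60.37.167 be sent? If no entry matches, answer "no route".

no route

No entry's prefix contains 136.60.37.167; there is no default route.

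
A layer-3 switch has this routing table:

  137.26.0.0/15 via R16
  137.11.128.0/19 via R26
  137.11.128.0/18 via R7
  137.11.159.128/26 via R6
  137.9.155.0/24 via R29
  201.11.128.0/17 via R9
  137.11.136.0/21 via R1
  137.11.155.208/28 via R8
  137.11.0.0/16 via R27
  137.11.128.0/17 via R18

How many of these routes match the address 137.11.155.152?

Prefixes containing 137.11.155.152:
  137.11.0.0/16 (137.11.0.0 - 137.11.255.255)
  137.11.128.0/17 (137.11.128.0 - 137.11.255.255)
  137.11.128.0/18 (137.11.128.0 - 137.11.191.255)
  137.11.128.0/19 (137.11.128.0 - 137.11.159.255)
Total matching entries: 4.

4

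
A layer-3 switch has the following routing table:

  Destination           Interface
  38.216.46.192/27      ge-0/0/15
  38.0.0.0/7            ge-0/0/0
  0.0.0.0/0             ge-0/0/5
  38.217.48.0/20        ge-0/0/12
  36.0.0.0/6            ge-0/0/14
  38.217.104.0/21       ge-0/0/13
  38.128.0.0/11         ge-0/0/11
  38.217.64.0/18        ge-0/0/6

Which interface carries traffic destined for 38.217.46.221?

Routes whose prefix contains 38.217.46.221:
  0.0.0.0/0 (default, matches everything) -> ge-0/0/5
  36.0.0.0/6 (36.0.0.0 - 39.255.255.255) -> ge-0/0/14
  38.0.0.0/7 (38.0.0.0 - 39.255.255.255) -> ge-0/0/0
More-specific entries that do NOT match:
  38.216.46.192/27 (38.216.46.192 - 38.216.46.223) does not contain 38.217.46.221
  38.217.104.0/21 (38.217.104.0 - 38.217.111.255) does not contain 38.217.46.221
  38.217.48.0/20 (38.217.48.0 - 38.217.63.255) does not contain 38.217.46.221
  38.217.64.0/18 (38.217.64.0 - 38.217.127.255) does not contain 38.217.46.221
  38.128.0.0/11 (38.128.0.0 - 38.159.255.255) does not contain 38.217.46.221
Longest matching prefix is /7 -> interface ge-0/0/0.

ge-0/0/0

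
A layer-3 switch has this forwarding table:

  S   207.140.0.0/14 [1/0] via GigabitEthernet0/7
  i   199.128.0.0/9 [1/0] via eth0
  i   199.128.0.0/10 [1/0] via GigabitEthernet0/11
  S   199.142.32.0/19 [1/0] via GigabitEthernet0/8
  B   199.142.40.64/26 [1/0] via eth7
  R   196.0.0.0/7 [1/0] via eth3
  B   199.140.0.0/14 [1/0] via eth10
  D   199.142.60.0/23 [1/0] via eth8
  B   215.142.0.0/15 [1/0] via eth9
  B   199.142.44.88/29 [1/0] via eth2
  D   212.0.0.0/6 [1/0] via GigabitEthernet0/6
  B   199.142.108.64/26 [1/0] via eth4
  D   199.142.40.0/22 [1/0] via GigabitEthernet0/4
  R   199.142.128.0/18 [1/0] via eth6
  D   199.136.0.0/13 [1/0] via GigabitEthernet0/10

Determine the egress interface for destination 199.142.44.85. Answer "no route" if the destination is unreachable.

GigabitEthernet0/8

Routes whose prefix contains 199.142.44.85:
  199.128.0.0/9 (199.128.0.0 - 199.255.255.255) -> eth0
  199.128.0.0/10 (199.128.0.0 - 199.191.255.255) -> GigabitEthernet0/11
  199.136.0.0/13 (199.136.0.0 - 199.143.255.255) -> GigabitEthernet0/10
  199.140.0.0/14 (199.140.0.0 - 199.143.255.255) -> eth10
  199.142.32.0/19 (199.142.32.0 - 199.142.63.255) -> GigabitEthernet0/8
More-specific entries that do NOT match:
  199.142.44.88/29 (199.142.44.88 - 199.142.44.95) does not contain 199.142.44.85
  199.142.40.64/26 (199.142.40.64 - 199.142.40.127) does not contain 199.142.44.85
  199.142.108.64/26 (199.142.108.64 - 199.142.108.127) does not contain 199.142.44.85
  199.142.60.0/23 (199.142.60.0 - 199.142.61.255) does not contain 199.142.44.85
  199.142.40.0/22 (199.142.40.0 - 199.142.43.255) does not contain 199.142.44.85
Longest matching prefix is /19 -> interface GigabitEthernet0/8.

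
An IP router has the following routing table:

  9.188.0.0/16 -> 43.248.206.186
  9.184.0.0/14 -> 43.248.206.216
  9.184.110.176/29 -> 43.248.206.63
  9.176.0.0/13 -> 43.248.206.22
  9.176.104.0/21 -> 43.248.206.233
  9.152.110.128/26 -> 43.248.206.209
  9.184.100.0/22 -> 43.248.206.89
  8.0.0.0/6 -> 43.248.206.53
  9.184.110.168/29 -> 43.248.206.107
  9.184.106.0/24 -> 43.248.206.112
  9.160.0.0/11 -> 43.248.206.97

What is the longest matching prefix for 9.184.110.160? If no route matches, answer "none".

9.184.0.0/14

Entries matching 9.184.110.160:
  8.0.0.0/6 (8.0.0.0 - 11.255.255.255)
  9.160.0.0/11 (9.160.0.0 - 9.191.255.255)
  9.184.0.0/14 (9.184.0.0 - 9.187.255.255)
Most specific is 9.184.0.0/14.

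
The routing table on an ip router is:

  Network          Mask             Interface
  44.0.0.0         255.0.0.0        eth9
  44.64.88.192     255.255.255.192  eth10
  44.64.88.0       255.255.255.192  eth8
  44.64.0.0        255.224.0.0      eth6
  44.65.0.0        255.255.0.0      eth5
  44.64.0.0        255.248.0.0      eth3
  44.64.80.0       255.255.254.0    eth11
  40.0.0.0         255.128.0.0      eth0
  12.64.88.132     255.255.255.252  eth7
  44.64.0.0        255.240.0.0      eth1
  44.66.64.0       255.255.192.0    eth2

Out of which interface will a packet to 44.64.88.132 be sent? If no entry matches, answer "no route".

eth3

Routes whose prefix contains 44.64.88.132:
  44.0.0.0/8 (44.0.0.0 - 44.255.255.255) -> eth9
  44.64.0.0/11 (44.64.0.0 - 44.95.255.255) -> eth6
  44.64.0.0/12 (44.64.0.0 - 44.79.255.255) -> eth1
  44.64.0.0/13 (44.64.0.0 - 44.71.255.255) -> eth3
More-specific entries that do NOT match:
  12.64.88.132/30 (12.64.88.132 - 12.64.88.135) does not contain 44.64.88.132
  44.64.88.192/26 (44.64.88.192 - 44.64.88.255) does not contain 44.64.88.132
  44.64.88.0/26 (44.64.88.0 - 44.64.88.63) does not contain 44.64.88.132
  44.64.80.0/23 (44.64.80.0 - 44.64.81.255) does not contain 44.64.88.132
  44.66.64.0/18 (44.66.64.0 - 44.66.127.255) does not contain 44.64.88.132
  44.65.0.0/16 (44.65.0.0 - 44.65.255.255) does not contain 44.64.88.132
Longest matching prefix is /13 -> interface eth3.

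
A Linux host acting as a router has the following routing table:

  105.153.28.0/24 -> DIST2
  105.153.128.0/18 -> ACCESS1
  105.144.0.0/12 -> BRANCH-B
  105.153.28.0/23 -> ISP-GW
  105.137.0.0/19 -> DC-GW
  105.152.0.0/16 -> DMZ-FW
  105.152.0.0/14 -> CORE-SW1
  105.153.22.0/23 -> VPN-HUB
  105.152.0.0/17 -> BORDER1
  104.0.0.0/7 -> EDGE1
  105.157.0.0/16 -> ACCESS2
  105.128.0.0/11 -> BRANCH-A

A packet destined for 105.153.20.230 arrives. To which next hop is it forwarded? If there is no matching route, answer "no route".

CORE-SW1

Routes whose prefix contains 105.153.20.230:
  104.0.0.0/7 (104.0.0.0 - 105.255.255.255) -> EDGE1
  105.128.0.0/11 (105.128.0.0 - 105.159.255.255) -> BRANCH-A
  105.144.0.0/12 (105.144.0.0 - 105.159.255.255) -> BRANCH-B
  105.152.0.0/14 (105.152.0.0 - 105.155.255.255) -> CORE-SW1
More-specific entries that do NOT match:
  105.153.28.0/24 (105.153.28.0 - 105.153.28.255) does not contain 105.153.20.230
  105.153.28.0/23 (105.153.28.0 - 105.153.29.255) does not contain 105.153.20.230
  105.153.22.0/23 (105.153.22.0 - 105.153.23.255) does not contain 105.153.20.230
  105.137.0.0/19 (105.137.0.0 - 105.137.31.255) does not contain 105.153.20.230
  105.153.128.0/18 (105.153.128.0 - 105.153.191.255) does not contain 105.153.20.230
  105.152.0.0/17 (105.152.0.0 - 105.152.127.255) does not contain 105.153.20.230
  105.152.0.0/16 (105.152.0.0 - 105.152.255.255) does not contain 105.153.20.230
  105.157.0.0/16 (105.157.0.0 - 105.157.255.255) does not contain 105.153.20.230
Longest matching prefix is /14 -> next hop CORE-SW1.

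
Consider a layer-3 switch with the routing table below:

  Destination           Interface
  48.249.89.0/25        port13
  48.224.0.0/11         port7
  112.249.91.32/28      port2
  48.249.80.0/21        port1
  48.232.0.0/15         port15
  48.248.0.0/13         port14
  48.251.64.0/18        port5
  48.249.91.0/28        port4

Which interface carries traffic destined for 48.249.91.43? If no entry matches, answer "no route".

port14

Routes whose prefix contains 48.249.91.43:
  48.224.0.0/11 (48.224.0.0 - 48.255.255.255) -> port7
  48.248.0.0/13 (48.248.0.0 - 48.255.255.255) -> port14
More-specific entries that do NOT match:
  112.249.91.32/28 (112.249.91.32 - 112.249.91.47) does not contain 48.249.91.43
  48.249.91.0/28 (48.249.91.0 - 48.249.91.15) does not contain 48.249.91.43
  48.249.89.0/25 (48.249.89.0 - 48.249.89.127) does not contain 48.249.91.43
  48.249.80.0/21 (48.249.80.0 - 48.249.87.255) does not contain 48.249.91.43
  48.251.64.0/18 (48.251.64.0 - 48.251.127.255) does not contain 48.249.91.43
  48.232.0.0/15 (48.232.0.0 - 48.233.255.255) does not contain 48.249.91.43
Longest matching prefix is /13 -> interface port14.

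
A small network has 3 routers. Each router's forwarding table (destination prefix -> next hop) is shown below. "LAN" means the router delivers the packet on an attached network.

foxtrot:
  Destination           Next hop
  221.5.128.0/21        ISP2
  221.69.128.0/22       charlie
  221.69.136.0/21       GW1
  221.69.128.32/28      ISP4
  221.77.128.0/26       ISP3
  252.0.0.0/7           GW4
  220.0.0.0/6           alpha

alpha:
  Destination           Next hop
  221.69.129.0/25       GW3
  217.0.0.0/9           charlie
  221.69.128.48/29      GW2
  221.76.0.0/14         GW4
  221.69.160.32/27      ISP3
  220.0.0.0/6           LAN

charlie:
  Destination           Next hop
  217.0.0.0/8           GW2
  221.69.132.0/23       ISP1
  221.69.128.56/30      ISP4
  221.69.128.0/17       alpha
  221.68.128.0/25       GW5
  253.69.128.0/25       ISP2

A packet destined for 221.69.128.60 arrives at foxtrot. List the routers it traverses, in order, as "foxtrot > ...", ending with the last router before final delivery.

foxtrot > charlie > alpha

At foxtrot: longest match for 221.69.128.60 is 221.69.128.0/22 -> charlie
At charlie: longest match for 221.69.128.60 is 221.69.128.0/17 -> alpha
At alpha: longest match for 221.69.128.60 is 220.0.0.0/6 -> LAN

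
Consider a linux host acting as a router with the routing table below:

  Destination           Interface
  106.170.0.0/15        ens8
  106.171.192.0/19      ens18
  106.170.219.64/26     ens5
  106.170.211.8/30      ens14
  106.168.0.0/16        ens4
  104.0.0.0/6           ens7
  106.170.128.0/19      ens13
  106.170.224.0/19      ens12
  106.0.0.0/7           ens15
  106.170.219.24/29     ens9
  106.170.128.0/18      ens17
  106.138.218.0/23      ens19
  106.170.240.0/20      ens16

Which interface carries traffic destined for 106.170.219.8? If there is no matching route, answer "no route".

Routes whose prefix contains 106.170.219.8:
  104.0.0.0/6 (104.0.0.0 - 107.255.255.255) -> ens7
  106.0.0.0/7 (106.0.0.0 - 107.255.255.255) -> ens15
  106.170.0.0/15 (106.170.0.0 - 106.171.255.255) -> ens8
More-specific entries that do NOT match:
  106.170.211.8/30 (106.170.211.8 - 106.170.211.11) does not contain 106.170.219.8
  106.170.219.24/29 (106.170.219.24 - 106.170.219.31) does not contain 106.170.219.8
  106.170.219.64/26 (106.170.219.64 - 106.170.219.127) does not contain 106.170.219.8
  106.138.218.0/23 (106.138.218.0 - 106.138.219.255) does not contain 106.170.219.8
  106.170.240.0/20 (106.170.240.0 - 106.170.255.255) does not contain 106.170.219.8
  106.171.192.0/19 (106.171.192.0 - 106.171.223.255) does not contain 106.170.219.8
  106.170.128.0/19 (106.170.128.0 - 106.170.159.255) does not contain 106.170.219.8
  106.170.224.0/19 (106.170.224.0 - 106.170.255.255) does not contain 106.170.219.8
  106.170.128.0/18 (106.170.128.0 - 106.170.191.255) does not contain 106.170.219.8
  106.168.0.0/16 (106.168.0.0 - 106.168.255.255) does not contain 106.170.219.8
Longest matching prefix is /15 -> interface ens8.

ens8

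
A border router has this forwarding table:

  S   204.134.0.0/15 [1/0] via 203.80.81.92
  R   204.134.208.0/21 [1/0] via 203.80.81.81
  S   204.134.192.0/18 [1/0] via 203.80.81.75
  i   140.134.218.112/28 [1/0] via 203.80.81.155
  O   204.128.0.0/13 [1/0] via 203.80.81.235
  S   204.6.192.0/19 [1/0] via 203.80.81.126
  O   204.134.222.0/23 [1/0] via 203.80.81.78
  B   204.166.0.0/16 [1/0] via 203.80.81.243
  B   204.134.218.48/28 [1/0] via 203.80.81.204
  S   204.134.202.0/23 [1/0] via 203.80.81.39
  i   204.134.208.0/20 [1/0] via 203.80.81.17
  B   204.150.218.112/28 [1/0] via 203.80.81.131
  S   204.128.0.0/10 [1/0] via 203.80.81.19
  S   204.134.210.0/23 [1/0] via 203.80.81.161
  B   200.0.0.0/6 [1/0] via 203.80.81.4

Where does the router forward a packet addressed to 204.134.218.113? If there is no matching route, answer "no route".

203.80.81.17

Routes whose prefix contains 204.134.218.113:
  204.128.0.0/10 (204.128.0.0 - 204.191.255.255) -> 203.80.81.19
  204.128.0.0/13 (204.128.0.0 - 204.135.255.255) -> 203.80.81.235
  204.134.0.0/15 (204.134.0.0 - 204.135.255.255) -> 203.80.81.92
  204.134.192.0/18 (204.134.192.0 - 204.134.255.255) -> 203.80.81.75
  204.134.208.0/20 (204.134.208.0 - 204.134.223.255) -> 203.80.81.17
More-specific entries that do NOT match:
  140.134.218.112/28 (140.134.218.112 - 140.134.218.127) does not contain 204.134.218.113
  204.134.218.48/28 (204.134.218.48 - 204.134.218.63) does not contain 204.134.218.113
  204.150.218.112/28 (204.150.218.112 - 204.150.218.127) does not contain 204.134.218.113
  204.134.222.0/23 (204.134.222.0 - 204.134.223.255) does not contain 204.134.218.113
  204.134.202.0/23 (204.134.202.0 - 204.134.203.255) does not contain 204.134.218.113
  204.134.210.0/23 (204.134.210.0 - 204.134.211.255) does not contain 204.134.218.113
  204.134.208.0/21 (204.134.208.0 - 204.134.215.255) does not contain 204.134.218.113
Longest matching prefix is /20 -> next hop 203.80.81.17.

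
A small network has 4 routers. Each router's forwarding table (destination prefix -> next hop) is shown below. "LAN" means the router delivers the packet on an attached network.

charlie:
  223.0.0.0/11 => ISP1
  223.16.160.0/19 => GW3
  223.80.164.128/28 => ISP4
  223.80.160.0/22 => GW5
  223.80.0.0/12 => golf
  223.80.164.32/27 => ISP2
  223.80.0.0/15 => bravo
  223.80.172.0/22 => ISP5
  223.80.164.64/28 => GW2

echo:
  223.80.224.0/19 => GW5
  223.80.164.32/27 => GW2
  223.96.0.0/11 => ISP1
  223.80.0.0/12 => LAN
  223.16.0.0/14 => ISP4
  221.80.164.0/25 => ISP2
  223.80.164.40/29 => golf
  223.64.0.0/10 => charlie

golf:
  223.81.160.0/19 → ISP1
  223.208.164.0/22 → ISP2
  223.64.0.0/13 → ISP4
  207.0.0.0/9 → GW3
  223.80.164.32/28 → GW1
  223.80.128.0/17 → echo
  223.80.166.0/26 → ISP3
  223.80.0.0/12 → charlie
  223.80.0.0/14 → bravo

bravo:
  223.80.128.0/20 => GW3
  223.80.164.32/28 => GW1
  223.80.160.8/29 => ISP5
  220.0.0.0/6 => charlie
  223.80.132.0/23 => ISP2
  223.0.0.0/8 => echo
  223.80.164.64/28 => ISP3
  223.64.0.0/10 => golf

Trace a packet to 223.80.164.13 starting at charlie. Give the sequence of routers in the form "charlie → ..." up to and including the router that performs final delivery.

At charlie: longest match for 223.80.164.13 is 223.80.0.0/15 -> bravo
At bravo: longest match for 223.80.164.13 is 223.64.0.0/10 -> golf
At golf: longest match for 223.80.164.13 is 223.80.128.0/17 -> echo
At echo: longest match for 223.80.164.13 is 223.80.0.0/12 -> LAN

charlie → bravo → golf → echo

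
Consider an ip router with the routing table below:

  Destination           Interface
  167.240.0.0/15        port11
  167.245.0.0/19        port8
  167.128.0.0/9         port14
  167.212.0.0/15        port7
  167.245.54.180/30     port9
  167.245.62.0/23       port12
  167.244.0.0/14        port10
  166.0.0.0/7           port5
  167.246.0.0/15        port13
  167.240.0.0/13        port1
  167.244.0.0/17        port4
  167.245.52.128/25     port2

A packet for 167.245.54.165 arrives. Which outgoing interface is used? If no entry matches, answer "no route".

Routes whose prefix contains 167.245.54.165:
  166.0.0.0/7 (166.0.0.0 - 167.255.255.255) -> port5
  167.128.0.0/9 (167.128.0.0 - 167.255.255.255) -> port14
  167.240.0.0/13 (167.240.0.0 - 167.247.255.255) -> port1
  167.244.0.0/14 (167.244.0.0 - 167.247.255.255) -> port10
More-specific entries that do NOT match:
  167.245.54.180/30 (167.245.54.180 - 167.245.54.183) does not contain 167.245.54.165
  167.245.52.128/25 (167.245.52.128 - 167.245.52.255) does not contain 167.245.54.165
  167.245.62.0/23 (167.245.62.0 - 167.245.63.255) does not contain 167.245.54.165
  167.245.0.0/19 (167.245.0.0 - 167.245.31.255) does not contain 167.245.54.165
  167.244.0.0/17 (167.244.0.0 - 167.244.127.255) does not contain 167.245.54.165
  167.240.0.0/15 (167.240.0.0 - 167.241.255.255) does not contain 167.245.54.165
  167.212.0.0/15 (167.212.0.0 - 167.213.255.255) does not contain 167.245.54.165
  167.246.0.0/15 (167.246.0.0 - 167.247.255.255) does not contain 167.245.54.165
Longest matching prefix is /14 -> interface port10.

port10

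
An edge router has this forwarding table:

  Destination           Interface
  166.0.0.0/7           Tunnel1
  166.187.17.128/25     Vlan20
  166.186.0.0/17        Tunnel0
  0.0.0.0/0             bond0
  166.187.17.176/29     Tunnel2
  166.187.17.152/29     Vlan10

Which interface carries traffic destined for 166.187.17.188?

Vlan20

Routes whose prefix contains 166.187.17.188:
  0.0.0.0/0 (default, matches everything) -> bond0
  166.0.0.0/7 (166.0.0.0 - 167.255.255.255) -> Tunnel1
  166.187.17.128/25 (166.187.17.128 - 166.187.17.255) -> Vlan20
More-specific entries that do NOT match:
  166.187.17.176/29 (166.187.17.176 - 166.187.17.183) does not contain 166.187.17.188
  166.187.17.152/29 (166.187.17.152 - 166.187.17.159) does not contain 166.187.17.188
Longest matching prefix is /25 -> interface Vlan20.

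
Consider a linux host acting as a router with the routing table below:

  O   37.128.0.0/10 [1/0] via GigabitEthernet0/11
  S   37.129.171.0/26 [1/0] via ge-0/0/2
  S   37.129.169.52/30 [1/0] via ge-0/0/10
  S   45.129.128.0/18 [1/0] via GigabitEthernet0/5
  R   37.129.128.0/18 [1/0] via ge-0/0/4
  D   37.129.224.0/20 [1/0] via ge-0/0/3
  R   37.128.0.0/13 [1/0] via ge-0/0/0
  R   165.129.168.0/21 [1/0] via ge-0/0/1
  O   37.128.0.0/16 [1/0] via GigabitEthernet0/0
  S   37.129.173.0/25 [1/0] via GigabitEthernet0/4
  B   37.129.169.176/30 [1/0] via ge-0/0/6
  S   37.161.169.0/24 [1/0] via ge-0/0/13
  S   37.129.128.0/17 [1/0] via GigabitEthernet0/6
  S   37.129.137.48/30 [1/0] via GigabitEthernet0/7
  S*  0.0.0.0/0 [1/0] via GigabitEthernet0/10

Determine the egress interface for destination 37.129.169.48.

ge-0/0/4

Routes whose prefix contains 37.129.169.48:
  0.0.0.0/0 (default, matches everything) -> GigabitEthernet0/10
  37.128.0.0/10 (37.128.0.0 - 37.191.255.255) -> GigabitEthernet0/11
  37.128.0.0/13 (37.128.0.0 - 37.135.255.255) -> ge-0/0/0
  37.129.128.0/17 (37.129.128.0 - 37.129.255.255) -> GigabitEthernet0/6
  37.129.128.0/18 (37.129.128.0 - 37.129.191.255) -> ge-0/0/4
More-specific entries that do NOT match:
  37.129.169.52/30 (37.129.169.52 - 37.129.169.55) does not contain 37.129.169.48
  37.129.169.176/30 (37.129.169.176 - 37.129.169.179) does not contain 37.129.169.48
  37.129.137.48/30 (37.129.137.48 - 37.129.137.51) does not contain 37.129.169.48
  37.129.171.0/26 (37.129.171.0 - 37.129.171.63) does not contain 37.129.169.48
  37.129.173.0/25 (37.129.173.0 - 37.129.173.127) does not contain 37.129.169.48
  37.161.169.0/24 (37.161.169.0 - 37.161.169.255) does not contain 37.129.169.48
  165.129.168.0/21 (165.129.168.0 - 165.129.175.255) does not contain 37.129.169.48
  37.129.224.0/20 (37.129.224.0 - 37.129.239.255) does not contain 37.129.169.48
Longest matching prefix is /18 -> interface ge-0/0/4.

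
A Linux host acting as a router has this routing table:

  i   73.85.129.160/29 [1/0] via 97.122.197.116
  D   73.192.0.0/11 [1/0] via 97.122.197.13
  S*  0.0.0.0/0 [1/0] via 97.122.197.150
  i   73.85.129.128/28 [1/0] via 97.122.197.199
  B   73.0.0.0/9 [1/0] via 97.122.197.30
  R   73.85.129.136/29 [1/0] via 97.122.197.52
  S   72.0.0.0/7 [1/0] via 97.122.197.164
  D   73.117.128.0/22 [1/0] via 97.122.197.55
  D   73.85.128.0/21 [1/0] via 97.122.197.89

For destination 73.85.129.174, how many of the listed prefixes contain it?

Prefixes containing 73.85.129.174:
  0.0.0.0/0 (default, matches everything)
  72.0.0.0/7 (72.0.0.0 - 73.255.255.255)
  73.0.0.0/9 (73.0.0.0 - 73.127.255.255)
  73.85.128.0/21 (73.85.128.0 - 73.85.135.255)
Total matching entries: 4.

4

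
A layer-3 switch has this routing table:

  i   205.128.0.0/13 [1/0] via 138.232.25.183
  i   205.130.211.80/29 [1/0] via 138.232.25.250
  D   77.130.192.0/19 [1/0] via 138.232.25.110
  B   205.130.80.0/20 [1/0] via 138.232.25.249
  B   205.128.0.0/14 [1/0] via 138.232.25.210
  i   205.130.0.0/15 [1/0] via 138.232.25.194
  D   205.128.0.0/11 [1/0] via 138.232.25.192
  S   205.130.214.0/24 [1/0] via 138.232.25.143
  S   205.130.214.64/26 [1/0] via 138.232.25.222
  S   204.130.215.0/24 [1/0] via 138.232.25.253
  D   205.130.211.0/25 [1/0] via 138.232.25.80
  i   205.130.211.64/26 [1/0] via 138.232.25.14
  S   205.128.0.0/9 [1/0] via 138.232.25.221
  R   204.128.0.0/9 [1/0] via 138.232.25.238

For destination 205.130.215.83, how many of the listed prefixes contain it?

5

Prefixes containing 205.130.215.83:
  205.128.0.0/9 (205.128.0.0 - 205.255.255.255)
  205.128.0.0/11 (205.128.0.0 - 205.159.255.255)
  205.128.0.0/13 (205.128.0.0 - 205.135.255.255)
  205.128.0.0/14 (205.128.0.0 - 205.131.255.255)
  205.130.0.0/15 (205.130.0.0 - 205.131.255.255)
Total matching entries: 5.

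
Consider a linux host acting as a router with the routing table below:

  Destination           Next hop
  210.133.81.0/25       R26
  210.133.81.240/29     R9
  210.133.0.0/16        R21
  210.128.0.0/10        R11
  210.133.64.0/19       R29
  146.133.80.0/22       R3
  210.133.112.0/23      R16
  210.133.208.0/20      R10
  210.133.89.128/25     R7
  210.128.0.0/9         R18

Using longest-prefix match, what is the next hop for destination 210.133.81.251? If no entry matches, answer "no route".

R29

Routes whose prefix contains 210.133.81.251:
  210.128.0.0/9 (210.128.0.0 - 210.255.255.255) -> R18
  210.128.0.0/10 (210.128.0.0 - 210.191.255.255) -> R11
  210.133.0.0/16 (210.133.0.0 - 210.133.255.255) -> R21
  210.133.64.0/19 (210.133.64.0 - 210.133.95.255) -> R29
More-specific entries that do NOT match:
  210.133.81.240/29 (210.133.81.240 - 210.133.81.247) does not contain 210.133.81.251
  210.133.81.0/25 (210.133.81.0 - 210.133.81.127) does not contain 210.133.81.251
  210.133.89.128/25 (210.133.89.128 - 210.133.89.255) does not contain 210.133.81.251
  210.133.112.0/23 (210.133.112.0 - 210.133.113.255) does not contain 210.133.81.251
  146.133.80.0/22 (146.133.80.0 - 146.133.83.255) does not contain 210.133.81.251
  210.133.208.0/20 (210.133.208.0 - 210.133.223.255) does not contain 210.133.81.251
Longest matching prefix is /19 -> next hop R29.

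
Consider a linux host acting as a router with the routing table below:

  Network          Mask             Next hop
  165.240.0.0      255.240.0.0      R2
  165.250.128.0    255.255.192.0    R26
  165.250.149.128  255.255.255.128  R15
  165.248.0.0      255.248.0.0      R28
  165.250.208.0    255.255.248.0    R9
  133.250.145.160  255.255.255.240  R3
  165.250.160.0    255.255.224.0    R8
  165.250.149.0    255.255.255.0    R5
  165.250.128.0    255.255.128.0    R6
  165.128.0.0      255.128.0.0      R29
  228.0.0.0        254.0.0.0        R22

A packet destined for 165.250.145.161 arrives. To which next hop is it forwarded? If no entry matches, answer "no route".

R26

Routes whose prefix contains 165.250.145.161:
  165.128.0.0/9 (165.128.0.0 - 165.255.255.255) -> R29
  165.240.0.0/12 (165.240.0.0 - 165.255.255.255) -> R2
  165.248.0.0/13 (165.248.0.0 - 165.255.255.255) -> R28
  165.250.128.0/17 (165.250.128.0 - 165.250.255.255) -> R6
  165.250.128.0/18 (165.250.128.0 - 165.250.191.255) -> R26
More-specific entries that do NOT match:
  133.250.145.160/28 (133.250.145.160 - 133.250.145.175) does not contain 165.250.145.161
  165.250.149.128/25 (165.250.149.128 - 165.250.149.255) does not contain 165.250.145.161
  165.250.149.0/24 (165.250.149.0 - 165.250.149.255) does not contain 165.250.145.161
  165.250.208.0/21 (165.250.208.0 - 165.250.215.255) does not contain 165.250.145.161
  165.250.160.0/19 (165.250.160.0 - 165.250.191.255) does not contain 165.250.145.161
Longest matching prefix is /18 -> next hop R26.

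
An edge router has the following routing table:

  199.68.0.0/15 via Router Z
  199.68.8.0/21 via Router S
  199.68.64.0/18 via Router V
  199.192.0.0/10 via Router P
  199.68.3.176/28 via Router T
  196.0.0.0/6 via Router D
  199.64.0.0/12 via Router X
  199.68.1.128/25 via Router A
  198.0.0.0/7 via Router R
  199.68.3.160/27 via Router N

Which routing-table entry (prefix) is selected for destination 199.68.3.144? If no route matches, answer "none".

199.68.0.0/15

Entries matching 199.68.3.144:
  196.0.0.0/6 (196.0.0.0 - 199.255.255.255)
  198.0.0.0/7 (198.0.0.0 - 199.255.255.255)
  199.64.0.0/12 (199.64.0.0 - 199.79.255.255)
  199.68.0.0/15 (199.68.0.0 - 199.69.255.255)
Most specific is 199.68.0.0/15.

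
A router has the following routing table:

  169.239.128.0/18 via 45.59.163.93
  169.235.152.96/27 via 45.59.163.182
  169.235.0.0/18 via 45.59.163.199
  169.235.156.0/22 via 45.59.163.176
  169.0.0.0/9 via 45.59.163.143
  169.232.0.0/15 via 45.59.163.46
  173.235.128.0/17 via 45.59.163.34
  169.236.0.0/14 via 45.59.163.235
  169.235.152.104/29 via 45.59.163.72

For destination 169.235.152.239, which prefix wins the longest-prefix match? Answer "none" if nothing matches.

169.235.152.239 is outside every listed prefix and there is no default route.

none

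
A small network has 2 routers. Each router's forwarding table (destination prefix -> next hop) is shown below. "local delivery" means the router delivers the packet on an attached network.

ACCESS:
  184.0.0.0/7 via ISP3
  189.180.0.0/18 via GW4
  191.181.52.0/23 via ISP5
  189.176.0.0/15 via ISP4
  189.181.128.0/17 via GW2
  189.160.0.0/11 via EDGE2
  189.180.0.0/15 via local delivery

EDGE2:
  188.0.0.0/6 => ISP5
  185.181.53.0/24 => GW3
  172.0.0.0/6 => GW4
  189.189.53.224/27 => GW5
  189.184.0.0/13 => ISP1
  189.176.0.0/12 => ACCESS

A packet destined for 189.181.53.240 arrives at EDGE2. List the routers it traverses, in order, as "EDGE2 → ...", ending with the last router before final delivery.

EDGE2 → ACCESS

At EDGE2: longest match for 189.181.53.240 is 189.176.0.0/12 -> ACCESS
At ACCESS: longest match for 189.181.53.240 is 189.180.0.0/15 -> local delivery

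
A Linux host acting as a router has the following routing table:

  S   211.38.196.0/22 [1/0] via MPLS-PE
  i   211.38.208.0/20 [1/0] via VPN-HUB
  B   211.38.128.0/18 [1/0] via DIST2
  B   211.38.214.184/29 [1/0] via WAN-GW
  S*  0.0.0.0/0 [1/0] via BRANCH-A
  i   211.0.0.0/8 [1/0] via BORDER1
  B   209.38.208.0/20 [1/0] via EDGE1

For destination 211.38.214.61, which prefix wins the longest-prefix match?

Entries matching 211.38.214.61:
  0.0.0.0/0 (default, matches everything)
  211.0.0.0/8 (211.0.0.0 - 211.255.255.255)
  211.38.208.0/20 (211.38.208.0 - 211.38.223.255)
Most specific is 211.38.208.0/20.

211.38.208.0/20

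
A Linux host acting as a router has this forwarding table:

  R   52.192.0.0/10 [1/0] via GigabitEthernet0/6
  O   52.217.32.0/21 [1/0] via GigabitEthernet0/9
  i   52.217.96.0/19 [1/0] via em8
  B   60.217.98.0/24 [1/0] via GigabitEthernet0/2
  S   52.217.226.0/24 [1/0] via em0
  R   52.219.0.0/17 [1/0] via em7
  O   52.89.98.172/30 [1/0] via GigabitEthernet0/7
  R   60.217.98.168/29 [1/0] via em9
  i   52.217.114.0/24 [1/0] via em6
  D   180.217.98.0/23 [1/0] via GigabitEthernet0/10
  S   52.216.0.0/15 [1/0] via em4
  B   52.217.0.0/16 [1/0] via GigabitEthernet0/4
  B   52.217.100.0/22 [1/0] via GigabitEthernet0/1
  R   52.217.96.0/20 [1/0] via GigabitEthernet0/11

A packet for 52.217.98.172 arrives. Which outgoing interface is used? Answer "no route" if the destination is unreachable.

GigabitEthernet0/11

Routes whose prefix contains 52.217.98.172:
  52.192.0.0/10 (52.192.0.0 - 52.255.255.255) -> GigabitEthernet0/6
  52.216.0.0/15 (52.216.0.0 - 52.217.255.255) -> em4
  52.217.0.0/16 (52.217.0.0 - 52.217.255.255) -> GigabitEthernet0/4
  52.217.96.0/19 (52.217.96.0 - 52.217.127.255) -> em8
  52.217.96.0/20 (52.217.96.0 - 52.217.111.255) -> GigabitEthernet0/11
More-specific entries that do NOT match:
  52.89.98.172/30 (52.89.98.172 - 52.89.98.175) does not contain 52.217.98.172
  60.217.98.168/29 (60.217.98.168 - 60.217.98.175) does not contain 52.217.98.172
  60.217.98.0/24 (60.217.98.0 - 60.217.98.255) does not contain 52.217.98.172
  52.217.226.0/24 (52.217.226.0 - 52.217.226.255) does not contain 52.217.98.172
  52.217.114.0/24 (52.217.114.0 - 52.217.114.255) does not contain 52.217.98.172
  180.217.98.0/23 (180.217.98.0 - 180.217.99.255) does not contain 52.217.98.172
  52.217.100.0/22 (52.217.100.0 - 52.217.103.255) does not contain 52.217.98.172
  52.217.32.0/21 (52.217.32.0 - 52.217.39.255) does not contain 52.217.98.172
Longest matching prefix is /20 -> interface GigabitEthernet0/11.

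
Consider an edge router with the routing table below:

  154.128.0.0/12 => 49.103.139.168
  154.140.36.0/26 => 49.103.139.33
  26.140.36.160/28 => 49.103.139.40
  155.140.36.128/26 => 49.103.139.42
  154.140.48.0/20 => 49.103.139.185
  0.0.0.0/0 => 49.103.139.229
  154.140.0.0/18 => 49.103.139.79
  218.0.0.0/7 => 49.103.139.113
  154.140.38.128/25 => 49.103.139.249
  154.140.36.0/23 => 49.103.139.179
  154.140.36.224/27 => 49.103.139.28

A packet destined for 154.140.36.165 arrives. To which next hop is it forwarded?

49.103.139.179

Routes whose prefix contains 154.140.36.165:
  0.0.0.0/0 (default, matches everything) -> 49.103.139.229
  154.128.0.0/12 (154.128.0.0 - 154.143.255.255) -> 49.103.139.168
  154.140.0.0/18 (154.140.0.0 - 154.140.63.255) -> 49.103.139.79
  154.140.36.0/23 (154.140.36.0 - 154.140.37.255) -> 49.103.139.179
More-specific entries that do NOT match:
  26.140.36.160/28 (26.140.36.160 - 26.140.36.175) does not contain 154.140.36.165
  154.140.36.224/27 (154.140.36.224 - 154.140.36.255) does not contain 154.140.36.165
  154.140.36.0/26 (154.140.36.0 - 154.140.36.63) does not contain 154.140.36.165
  155.140.36.128/26 (155.140.36.128 - 155.140.36.191) does not contain 154.140.36.165
  154.140.38.128/25 (154.140.38.128 - 154.140.38.255) does not contain 154.140.36.165
Longest matching prefix is /23 -> next hop 49.103.139.179.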